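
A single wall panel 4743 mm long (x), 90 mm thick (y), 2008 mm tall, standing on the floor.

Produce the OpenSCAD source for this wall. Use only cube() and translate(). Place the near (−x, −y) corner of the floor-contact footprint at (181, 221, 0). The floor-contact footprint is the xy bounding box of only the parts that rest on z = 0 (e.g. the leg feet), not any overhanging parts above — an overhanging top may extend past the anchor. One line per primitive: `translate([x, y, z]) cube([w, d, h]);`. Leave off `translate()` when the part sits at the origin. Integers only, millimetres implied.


translate([181, 221, 0]) cube([4743, 90, 2008]);


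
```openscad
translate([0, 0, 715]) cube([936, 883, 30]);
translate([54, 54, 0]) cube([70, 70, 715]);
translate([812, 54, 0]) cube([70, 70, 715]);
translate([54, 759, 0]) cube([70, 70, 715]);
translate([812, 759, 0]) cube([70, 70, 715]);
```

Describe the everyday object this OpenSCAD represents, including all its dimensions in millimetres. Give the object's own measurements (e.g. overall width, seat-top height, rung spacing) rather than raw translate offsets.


A table: top 936 mm (x) × 883 mm (y), 30 mm thick, upper face at z = 745 mm, on four 70×70 mm square legs, each inset 54 mm from the nearest pair of top edges from z = 0 to the bottom of the top.


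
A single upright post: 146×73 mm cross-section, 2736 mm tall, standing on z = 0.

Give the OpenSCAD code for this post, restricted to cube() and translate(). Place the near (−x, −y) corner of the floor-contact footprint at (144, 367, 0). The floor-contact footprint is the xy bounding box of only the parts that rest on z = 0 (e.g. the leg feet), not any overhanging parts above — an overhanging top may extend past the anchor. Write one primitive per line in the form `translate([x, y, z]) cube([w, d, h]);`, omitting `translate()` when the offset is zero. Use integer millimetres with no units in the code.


translate([144, 367, 0]) cube([146, 73, 2736]);


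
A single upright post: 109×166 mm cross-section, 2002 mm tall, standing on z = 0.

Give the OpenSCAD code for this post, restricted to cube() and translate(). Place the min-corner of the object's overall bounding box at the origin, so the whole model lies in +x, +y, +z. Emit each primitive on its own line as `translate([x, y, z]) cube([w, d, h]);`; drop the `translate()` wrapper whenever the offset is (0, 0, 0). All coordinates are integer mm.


cube([109, 166, 2002]);


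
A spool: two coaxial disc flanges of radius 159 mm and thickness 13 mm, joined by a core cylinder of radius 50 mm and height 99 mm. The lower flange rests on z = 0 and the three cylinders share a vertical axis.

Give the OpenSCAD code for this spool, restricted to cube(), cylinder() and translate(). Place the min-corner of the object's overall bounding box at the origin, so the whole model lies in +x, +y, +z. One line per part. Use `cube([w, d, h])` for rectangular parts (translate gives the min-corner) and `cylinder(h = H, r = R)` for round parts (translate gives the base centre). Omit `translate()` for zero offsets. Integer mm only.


translate([159, 159, 0]) cylinder(h = 13, r = 159);
translate([159, 159, 13]) cylinder(h = 99, r = 50);
translate([159, 159, 112]) cylinder(h = 13, r = 159);


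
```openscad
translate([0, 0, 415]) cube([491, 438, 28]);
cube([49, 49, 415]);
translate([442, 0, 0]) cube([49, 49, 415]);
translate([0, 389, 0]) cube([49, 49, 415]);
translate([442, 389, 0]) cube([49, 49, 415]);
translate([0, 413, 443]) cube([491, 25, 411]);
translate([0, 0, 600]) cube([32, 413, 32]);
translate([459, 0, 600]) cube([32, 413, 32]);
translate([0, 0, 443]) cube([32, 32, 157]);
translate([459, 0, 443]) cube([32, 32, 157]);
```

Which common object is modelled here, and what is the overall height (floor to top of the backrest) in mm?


A chair. The overall height is 854 mm.

A slab on four corner posts with a tall panel at the back — a chair. The seat slab sits at z = 415 with thickness 28, and the 411 mm backrest starts at the seat top, so the overall height is 415 + 28 + 411 = 854 mm.


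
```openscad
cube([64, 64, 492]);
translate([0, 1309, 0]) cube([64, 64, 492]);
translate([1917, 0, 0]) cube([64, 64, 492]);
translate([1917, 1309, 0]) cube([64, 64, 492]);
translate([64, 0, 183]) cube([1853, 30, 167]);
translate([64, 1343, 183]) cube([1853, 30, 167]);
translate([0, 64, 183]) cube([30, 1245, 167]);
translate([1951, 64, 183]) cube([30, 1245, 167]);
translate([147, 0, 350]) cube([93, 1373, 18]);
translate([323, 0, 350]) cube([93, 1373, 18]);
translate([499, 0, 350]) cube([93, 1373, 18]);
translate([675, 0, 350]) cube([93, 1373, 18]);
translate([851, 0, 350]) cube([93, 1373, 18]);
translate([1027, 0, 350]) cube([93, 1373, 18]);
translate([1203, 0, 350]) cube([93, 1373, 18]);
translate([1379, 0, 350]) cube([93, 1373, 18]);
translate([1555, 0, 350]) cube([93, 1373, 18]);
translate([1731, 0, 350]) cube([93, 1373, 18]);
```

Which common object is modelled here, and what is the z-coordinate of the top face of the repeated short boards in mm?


A bed frame. The slat-top height is 368 mm.

Four posts, four rails, and a row of slats — a bed frame. Slats sit on the rails at z = 183 + 167 = 350; with slat thickness 18, the top is 368 mm.


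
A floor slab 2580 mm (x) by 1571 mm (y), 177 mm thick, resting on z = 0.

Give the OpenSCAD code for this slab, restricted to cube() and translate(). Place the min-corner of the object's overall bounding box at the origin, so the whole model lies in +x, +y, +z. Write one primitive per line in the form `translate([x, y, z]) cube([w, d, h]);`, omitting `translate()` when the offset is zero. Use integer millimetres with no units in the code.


cube([2580, 1571, 177]);


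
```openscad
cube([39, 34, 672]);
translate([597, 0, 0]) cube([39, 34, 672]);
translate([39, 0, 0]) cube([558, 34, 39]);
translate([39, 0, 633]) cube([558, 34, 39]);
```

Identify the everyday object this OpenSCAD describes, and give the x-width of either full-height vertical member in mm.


A picture frame. The border width is 39 mm.

Four thin pieces enclosing a rectangular opening — a picture frame. The two full-height stiles are 672 mm tall; the top rail sits at z = 633 and is 39 mm tall, so the border above the opening is 672 − 633 = 39 mm, matching the stile x-width.


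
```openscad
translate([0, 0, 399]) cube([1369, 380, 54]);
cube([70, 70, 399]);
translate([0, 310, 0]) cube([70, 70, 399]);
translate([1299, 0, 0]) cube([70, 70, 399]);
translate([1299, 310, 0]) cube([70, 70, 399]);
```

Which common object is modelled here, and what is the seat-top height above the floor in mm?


A bench. The seat-top height is 453 mm.

A long slab on four corner posts — a bench. The slab sits at z = 399 with thickness 54, so the top is 399 + 54 = 453 mm.


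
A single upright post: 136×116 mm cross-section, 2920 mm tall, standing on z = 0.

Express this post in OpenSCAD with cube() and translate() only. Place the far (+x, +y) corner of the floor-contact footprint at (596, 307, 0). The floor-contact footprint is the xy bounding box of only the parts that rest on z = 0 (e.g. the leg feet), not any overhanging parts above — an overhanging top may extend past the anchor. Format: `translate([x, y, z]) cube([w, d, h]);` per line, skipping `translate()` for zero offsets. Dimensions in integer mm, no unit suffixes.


translate([460, 191, 0]) cube([136, 116, 2920]);


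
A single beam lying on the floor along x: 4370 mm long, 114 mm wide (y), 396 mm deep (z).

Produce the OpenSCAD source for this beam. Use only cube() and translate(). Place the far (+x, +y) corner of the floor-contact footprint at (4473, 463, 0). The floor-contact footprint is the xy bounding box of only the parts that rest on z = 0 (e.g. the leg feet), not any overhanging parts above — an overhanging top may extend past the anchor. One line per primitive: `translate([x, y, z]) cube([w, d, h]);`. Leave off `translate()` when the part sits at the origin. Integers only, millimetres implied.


translate([103, 349, 0]) cube([4370, 114, 396]);


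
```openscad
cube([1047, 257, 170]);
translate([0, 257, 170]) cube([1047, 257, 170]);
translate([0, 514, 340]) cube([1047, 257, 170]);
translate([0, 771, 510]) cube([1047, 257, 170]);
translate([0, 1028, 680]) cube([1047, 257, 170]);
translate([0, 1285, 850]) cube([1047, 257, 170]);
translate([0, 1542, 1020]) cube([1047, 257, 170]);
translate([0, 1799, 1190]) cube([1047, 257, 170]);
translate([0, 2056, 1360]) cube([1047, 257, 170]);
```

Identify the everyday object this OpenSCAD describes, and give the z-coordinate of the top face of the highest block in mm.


A staircase. The total rise is 1530 mm.

9 identical blocks, each offset up and back from the previous — a staircase. Each step is 170 mm tall and there are 9 of them, so the total rise is 9 × 170 = 1530 mm.


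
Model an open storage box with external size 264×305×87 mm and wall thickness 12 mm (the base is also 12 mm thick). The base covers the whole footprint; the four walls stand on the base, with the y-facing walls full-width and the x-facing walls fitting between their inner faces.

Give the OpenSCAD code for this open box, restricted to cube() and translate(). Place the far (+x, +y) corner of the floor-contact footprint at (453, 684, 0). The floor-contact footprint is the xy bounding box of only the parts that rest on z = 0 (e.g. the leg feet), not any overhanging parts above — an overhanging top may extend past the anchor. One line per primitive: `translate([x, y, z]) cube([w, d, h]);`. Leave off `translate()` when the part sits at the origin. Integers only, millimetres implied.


translate([189, 379, 0]) cube([264, 305, 12]);
translate([189, 379, 12]) cube([264, 12, 75]);
translate([189, 672, 12]) cube([264, 12, 75]);
translate([189, 391, 12]) cube([12, 281, 75]);
translate([441, 391, 12]) cube([12, 281, 75]);


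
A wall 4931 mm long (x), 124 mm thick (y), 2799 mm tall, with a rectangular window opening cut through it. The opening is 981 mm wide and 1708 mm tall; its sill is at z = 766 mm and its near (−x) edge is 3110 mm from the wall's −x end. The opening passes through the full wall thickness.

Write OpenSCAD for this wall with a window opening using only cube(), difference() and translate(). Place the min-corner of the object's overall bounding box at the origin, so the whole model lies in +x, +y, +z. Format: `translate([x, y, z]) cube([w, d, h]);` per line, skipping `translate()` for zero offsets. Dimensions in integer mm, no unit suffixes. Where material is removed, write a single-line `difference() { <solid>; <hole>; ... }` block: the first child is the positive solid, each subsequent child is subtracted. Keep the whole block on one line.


difference() { cube([4931, 124, 2799]); translate([3110, 0, 766]) cube([981, 124, 1708]); }


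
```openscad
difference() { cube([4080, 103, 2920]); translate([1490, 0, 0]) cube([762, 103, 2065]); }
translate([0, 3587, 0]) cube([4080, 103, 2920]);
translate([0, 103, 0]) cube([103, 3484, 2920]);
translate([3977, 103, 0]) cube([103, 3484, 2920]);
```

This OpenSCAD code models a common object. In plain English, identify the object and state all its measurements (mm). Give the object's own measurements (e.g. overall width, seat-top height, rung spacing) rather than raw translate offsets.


A single room: four walls, each 2920 mm tall and 103 mm thick, enclosing an outside footprint 4080×3690 mm (x × y), no floor or roof. The front and back walls (−y and +y sides) run the full x-width; the side walls fit between their inner faces. A door opening 762 mm wide and 2065 mm tall is cut through the front wall from the floor up, its −x edge 1490 mm from the wall's −x end.


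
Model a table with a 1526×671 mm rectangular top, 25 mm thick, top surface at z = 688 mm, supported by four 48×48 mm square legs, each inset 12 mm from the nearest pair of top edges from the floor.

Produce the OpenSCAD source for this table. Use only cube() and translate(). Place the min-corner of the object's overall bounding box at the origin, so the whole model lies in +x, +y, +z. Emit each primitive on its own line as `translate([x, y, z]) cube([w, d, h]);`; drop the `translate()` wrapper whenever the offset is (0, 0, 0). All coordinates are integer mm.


// leg_h = 688 - 25 = 663
translate([0, 0, 663]) cube([1526, 671, 25]);
translate([12, 12, 0]) cube([48, 48, 663]);
translate([1466, 12, 0]) cube([48, 48, 663]);
translate([12, 611, 0]) cube([48, 48, 663]);
translate([1466, 611, 0]) cube([48, 48, 663]);


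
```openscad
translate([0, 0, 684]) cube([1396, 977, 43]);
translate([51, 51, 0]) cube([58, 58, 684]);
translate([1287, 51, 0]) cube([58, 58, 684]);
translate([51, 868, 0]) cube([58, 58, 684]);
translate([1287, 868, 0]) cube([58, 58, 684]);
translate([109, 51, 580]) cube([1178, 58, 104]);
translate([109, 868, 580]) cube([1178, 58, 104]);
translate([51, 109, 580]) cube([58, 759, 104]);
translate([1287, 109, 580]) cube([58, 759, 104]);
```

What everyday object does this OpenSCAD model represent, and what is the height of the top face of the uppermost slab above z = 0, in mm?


A table. The table height is 727 mm.

A 1396×977×43 slab sits at z = 684 on four 58 mm square posts — a table. The top surface is at 684 + 43 = 727 mm.


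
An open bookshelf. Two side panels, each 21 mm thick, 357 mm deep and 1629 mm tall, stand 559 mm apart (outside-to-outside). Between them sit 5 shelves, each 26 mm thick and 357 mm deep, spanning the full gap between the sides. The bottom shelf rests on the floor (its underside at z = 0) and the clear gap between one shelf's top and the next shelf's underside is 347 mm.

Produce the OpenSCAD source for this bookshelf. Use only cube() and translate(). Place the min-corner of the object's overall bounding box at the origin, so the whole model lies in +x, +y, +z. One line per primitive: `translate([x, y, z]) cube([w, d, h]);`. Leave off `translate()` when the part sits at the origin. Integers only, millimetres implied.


cube([21, 357, 1629]);
translate([538, 0, 0]) cube([21, 357, 1629]);
translate([21, 0, 0]) cube([517, 357, 26]);
translate([21, 0, 373]) cube([517, 357, 26]);
translate([21, 0, 746]) cube([517, 357, 26]);
translate([21, 0, 1119]) cube([517, 357, 26]);
translate([21, 0, 1492]) cube([517, 357, 26]);


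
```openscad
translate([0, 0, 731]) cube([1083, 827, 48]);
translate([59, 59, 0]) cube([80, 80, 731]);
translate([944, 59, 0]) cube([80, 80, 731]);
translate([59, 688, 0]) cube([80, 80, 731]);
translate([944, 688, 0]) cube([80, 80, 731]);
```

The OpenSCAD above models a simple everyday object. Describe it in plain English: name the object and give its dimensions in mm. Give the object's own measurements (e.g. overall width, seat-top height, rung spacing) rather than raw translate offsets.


A rectangular dining table. The top is 1083×827×48 mm with its upper surface at z = 779 mm. It stands on four 80×80 mm square legs, each inset 59 mm from the nearest pair of top edges, running from the floor to the underside of the top.


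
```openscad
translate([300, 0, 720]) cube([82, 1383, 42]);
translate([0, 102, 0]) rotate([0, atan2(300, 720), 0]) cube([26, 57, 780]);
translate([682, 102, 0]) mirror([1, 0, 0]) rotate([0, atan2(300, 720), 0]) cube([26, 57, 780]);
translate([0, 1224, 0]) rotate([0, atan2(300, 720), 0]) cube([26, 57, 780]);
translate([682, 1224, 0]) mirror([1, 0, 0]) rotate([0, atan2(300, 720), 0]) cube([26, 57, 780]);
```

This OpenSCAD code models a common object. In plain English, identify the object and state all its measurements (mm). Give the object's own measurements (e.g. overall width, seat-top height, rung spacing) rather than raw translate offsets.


A sawhorse. A 82×1383×42 mm beam (x, y, z) sits on two A-frame leg pairs. Each pair is two raked legs of 26×57 mm section (57 mm along y) splaying symmetrically in x. Each leg rises 720 mm vertically over 300 mm of horizontal reach and is 780 mm long along its own axis. Every leg's outer bottom edge rests on the floor and its outer top edge meets a bottom edge of the beam — the left legs (tilting toward +x) meet the beam's −x bottom edge, the right legs (their mirror images, tilting toward −x) meet its +x bottom edge — so the leg tops tuck under the beam, the beam's underside is 720 mm above the floor, and the feet are 682 mm apart outside-to-outside with the beam centred between them. The two leg pairs are set in 102 mm from either end of the beam.


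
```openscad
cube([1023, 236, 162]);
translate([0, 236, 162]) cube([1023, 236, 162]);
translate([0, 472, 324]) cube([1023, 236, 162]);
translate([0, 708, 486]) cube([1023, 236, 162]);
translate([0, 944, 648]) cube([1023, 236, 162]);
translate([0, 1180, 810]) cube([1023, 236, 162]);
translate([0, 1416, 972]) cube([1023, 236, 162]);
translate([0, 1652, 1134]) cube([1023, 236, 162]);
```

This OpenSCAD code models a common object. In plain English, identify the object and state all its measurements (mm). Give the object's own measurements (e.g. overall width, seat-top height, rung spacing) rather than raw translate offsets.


A straight staircase of 8 solid steps. Each step is 1023 mm wide (x), 236 mm deep (y, the going) and 162 mm tall (the rise). The first step rests on the floor; each subsequent step sits one going further in +y and one rise higher in +z, directly behind and above the previous step with no overlap.


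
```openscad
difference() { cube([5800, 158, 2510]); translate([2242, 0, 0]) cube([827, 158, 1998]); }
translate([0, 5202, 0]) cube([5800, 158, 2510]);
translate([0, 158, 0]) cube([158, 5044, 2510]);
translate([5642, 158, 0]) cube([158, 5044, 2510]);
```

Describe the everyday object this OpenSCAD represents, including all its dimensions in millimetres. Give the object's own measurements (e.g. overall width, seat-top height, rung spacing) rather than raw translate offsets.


A single room: four walls, each 2510 mm tall and 158 mm thick, enclosing an outside footprint 5800×5360 mm (x × y), no floor or roof. The front and back walls (−y and +y sides) run the full x-width; the side walls fit between their inner faces. A door opening 827 mm wide and 1998 mm tall is cut through the front wall from the floor up, its −x edge 2242 mm from the wall's −x end.


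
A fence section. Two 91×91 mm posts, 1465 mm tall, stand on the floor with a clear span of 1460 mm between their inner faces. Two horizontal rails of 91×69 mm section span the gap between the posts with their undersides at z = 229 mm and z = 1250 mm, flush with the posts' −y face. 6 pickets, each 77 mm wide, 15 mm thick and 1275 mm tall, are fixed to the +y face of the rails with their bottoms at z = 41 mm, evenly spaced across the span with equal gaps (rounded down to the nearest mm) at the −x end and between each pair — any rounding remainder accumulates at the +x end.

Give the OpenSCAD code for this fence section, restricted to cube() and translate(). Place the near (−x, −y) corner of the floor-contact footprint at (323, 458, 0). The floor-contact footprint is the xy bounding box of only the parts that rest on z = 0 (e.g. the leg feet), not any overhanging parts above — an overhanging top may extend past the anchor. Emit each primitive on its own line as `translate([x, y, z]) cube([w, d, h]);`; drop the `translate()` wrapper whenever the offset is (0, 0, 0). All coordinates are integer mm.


translate([323, 458, 0]) cube([91, 91, 1465]);
translate([1874, 458, 0]) cube([91, 91, 1465]);
translate([414, 458, 229]) cube([1460, 91, 69]);
translate([414, 458, 1250]) cube([1460, 91, 69]);
translate([556, 549, 41]) cube([77, 15, 1275]);
translate([775, 549, 41]) cube([77, 15, 1275]);
translate([994, 549, 41]) cube([77, 15, 1275]);
translate([1213, 549, 41]) cube([77, 15, 1275]);
translate([1432, 549, 41]) cube([77, 15, 1275]);
translate([1651, 549, 41]) cube([77, 15, 1275]);


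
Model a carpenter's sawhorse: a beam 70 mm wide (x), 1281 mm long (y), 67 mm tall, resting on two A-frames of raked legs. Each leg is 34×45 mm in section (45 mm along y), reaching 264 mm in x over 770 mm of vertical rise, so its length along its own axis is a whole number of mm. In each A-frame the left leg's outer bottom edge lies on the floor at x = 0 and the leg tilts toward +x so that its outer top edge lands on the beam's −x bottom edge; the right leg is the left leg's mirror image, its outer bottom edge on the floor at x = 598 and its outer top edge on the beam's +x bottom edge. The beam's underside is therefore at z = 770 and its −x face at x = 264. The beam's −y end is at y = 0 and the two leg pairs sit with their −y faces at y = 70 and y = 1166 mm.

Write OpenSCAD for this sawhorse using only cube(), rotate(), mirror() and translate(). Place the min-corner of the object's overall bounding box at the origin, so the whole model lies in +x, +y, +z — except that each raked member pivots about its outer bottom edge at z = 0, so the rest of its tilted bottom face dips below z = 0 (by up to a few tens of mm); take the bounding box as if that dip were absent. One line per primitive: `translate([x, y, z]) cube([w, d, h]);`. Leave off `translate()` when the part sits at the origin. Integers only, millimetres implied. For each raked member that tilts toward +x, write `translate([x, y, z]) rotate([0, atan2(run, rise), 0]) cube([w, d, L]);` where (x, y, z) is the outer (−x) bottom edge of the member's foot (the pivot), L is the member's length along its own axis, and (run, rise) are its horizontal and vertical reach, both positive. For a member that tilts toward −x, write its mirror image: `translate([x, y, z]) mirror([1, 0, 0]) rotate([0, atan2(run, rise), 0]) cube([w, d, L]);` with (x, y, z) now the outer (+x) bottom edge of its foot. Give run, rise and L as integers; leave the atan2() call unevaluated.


translate([264, 0, 770]) cube([70, 1281, 67]);
translate([0, 70, 0]) rotate([0, atan2(264, 770), 0]) cube([34, 45, 814]);
translate([598, 70, 0]) mirror([1, 0, 0]) rotate([0, atan2(264, 770), 0]) cube([34, 45, 814]);
translate([0, 1166, 0]) rotate([0, atan2(264, 770), 0]) cube([34, 45, 814]);
translate([598, 1166, 0]) mirror([1, 0, 0]) rotate([0, atan2(264, 770), 0]) cube([34, 45, 814]);


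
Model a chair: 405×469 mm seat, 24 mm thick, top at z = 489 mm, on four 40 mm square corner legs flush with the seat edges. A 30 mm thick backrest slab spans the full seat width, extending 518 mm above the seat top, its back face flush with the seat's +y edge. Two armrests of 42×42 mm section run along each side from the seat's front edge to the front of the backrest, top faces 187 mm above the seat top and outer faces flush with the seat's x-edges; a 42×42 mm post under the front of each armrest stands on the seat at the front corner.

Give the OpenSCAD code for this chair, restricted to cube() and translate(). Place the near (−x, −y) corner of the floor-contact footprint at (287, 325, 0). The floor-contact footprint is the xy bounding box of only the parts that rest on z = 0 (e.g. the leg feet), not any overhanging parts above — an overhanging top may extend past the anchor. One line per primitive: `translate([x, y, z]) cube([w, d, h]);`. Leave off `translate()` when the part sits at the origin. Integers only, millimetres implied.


translate([287, 325, 465]) cube([405, 469, 24]);
translate([287, 325, 0]) cube([40, 40, 465]);
translate([652, 325, 0]) cube([40, 40, 465]);
translate([287, 754, 0]) cube([40, 40, 465]);
translate([652, 754, 0]) cube([40, 40, 465]);
translate([287, 764, 489]) cube([405, 30, 518]);
translate([287, 325, 634]) cube([42, 439, 42]);
translate([650, 325, 634]) cube([42, 439, 42]);
translate([287, 325, 489]) cube([42, 42, 145]);
translate([650, 325, 489]) cube([42, 42, 145]);


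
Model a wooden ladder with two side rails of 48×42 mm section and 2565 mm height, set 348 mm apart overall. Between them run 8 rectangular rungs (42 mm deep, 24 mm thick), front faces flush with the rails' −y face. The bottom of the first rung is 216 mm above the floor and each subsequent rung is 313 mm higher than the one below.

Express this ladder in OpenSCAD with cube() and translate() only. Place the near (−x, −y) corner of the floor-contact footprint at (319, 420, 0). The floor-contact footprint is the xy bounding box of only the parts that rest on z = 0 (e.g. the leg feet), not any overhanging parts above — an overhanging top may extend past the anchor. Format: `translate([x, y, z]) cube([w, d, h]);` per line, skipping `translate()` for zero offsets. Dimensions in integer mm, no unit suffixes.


// rung span = 348 - 2*48 = 252
// rung[k] z = 216 + k*313
translate([319, 420, 0]) cube([48, 42, 2565]);
translate([619, 420, 0]) cube([48, 42, 2565]);
translate([367, 420, 216]) cube([252, 42, 24]);
translate([367, 420, 529]) cube([252, 42, 24]);
translate([367, 420, 842]) cube([252, 42, 24]);
translate([367, 420, 1155]) cube([252, 42, 24]);
translate([367, 420, 1468]) cube([252, 42, 24]);
translate([367, 420, 1781]) cube([252, 42, 24]);
translate([367, 420, 2094]) cube([252, 42, 24]);
translate([367, 420, 2407]) cube([252, 42, 24]);


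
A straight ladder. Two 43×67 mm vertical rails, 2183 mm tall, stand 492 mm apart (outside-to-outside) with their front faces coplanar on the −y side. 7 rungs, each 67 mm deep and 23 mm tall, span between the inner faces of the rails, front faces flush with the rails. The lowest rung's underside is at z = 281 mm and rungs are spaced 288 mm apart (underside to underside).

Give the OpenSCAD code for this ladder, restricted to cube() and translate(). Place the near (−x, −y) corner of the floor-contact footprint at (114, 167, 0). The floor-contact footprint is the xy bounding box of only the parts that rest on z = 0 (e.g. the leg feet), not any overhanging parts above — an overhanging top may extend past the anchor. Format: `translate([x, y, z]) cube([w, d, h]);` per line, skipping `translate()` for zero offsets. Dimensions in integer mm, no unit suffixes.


// rung span = 492 - 2*43 = 406
// rung[k] z = 281 + k*288
translate([114, 167, 0]) cube([43, 67, 2183]);
translate([563, 167, 0]) cube([43, 67, 2183]);
translate([157, 167, 281]) cube([406, 67, 23]);
translate([157, 167, 569]) cube([406, 67, 23]);
translate([157, 167, 857]) cube([406, 67, 23]);
translate([157, 167, 1145]) cube([406, 67, 23]);
translate([157, 167, 1433]) cube([406, 67, 23]);
translate([157, 167, 1721]) cube([406, 67, 23]);
translate([157, 167, 2009]) cube([406, 67, 23]);


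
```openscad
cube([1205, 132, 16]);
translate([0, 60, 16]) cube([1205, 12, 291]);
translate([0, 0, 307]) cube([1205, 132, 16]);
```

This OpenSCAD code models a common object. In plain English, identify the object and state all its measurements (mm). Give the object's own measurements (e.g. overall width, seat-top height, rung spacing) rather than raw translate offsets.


An I-beam lying along x, 1205 mm long. Overall section height 323 mm. Two flanges 132 mm wide (y) and 16 mm thick, one on the floor and one at the top; a web 12 mm thick runs between them, centred on the flange width.


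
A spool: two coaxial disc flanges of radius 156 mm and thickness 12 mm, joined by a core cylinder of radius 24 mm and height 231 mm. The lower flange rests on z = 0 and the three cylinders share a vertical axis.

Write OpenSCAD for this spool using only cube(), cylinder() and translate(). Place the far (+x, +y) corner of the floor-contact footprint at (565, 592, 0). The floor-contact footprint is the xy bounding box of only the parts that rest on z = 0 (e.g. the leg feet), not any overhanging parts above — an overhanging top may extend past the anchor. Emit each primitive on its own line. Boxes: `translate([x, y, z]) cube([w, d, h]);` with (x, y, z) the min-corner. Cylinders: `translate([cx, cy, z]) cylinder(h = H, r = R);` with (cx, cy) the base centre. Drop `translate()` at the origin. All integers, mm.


translate([409, 436, 0]) cylinder(h = 12, r = 156);
translate([409, 436, 12]) cylinder(h = 231, r = 24);
translate([409, 436, 243]) cylinder(h = 12, r = 156);


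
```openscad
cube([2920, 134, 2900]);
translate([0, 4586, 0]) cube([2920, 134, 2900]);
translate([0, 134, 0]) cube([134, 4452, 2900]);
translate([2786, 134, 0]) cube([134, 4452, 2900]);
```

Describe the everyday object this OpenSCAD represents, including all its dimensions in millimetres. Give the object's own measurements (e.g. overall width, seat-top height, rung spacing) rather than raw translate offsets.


The wall frame of a small rectangular building: four walls, each 2900 mm tall and 134 mm thick, enclosing a footprint 2920 mm (x) by 4720 mm (y) outside-to-outside, with no floor or roof. The front and back walls (the −y and +y sides) span the full width; the two side walls fit between them.


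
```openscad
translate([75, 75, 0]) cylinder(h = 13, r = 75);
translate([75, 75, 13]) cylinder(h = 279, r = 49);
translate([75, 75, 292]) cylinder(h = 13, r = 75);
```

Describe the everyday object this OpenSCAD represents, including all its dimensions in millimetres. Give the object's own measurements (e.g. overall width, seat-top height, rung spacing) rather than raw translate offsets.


A spool: two coaxial disc flanges of radius 75 mm and thickness 13 mm, joined by a core cylinder of radius 49 mm and height 279 mm. The lower flange rests on z = 0 and the three cylinders share a vertical axis.


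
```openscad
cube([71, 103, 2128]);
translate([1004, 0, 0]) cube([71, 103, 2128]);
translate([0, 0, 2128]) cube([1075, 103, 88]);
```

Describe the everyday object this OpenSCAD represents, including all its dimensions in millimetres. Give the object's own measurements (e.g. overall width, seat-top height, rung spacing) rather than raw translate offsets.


A door frame. The clear opening is 933 mm wide and 2128 mm high. Two 71 mm wide jambs, 103 mm deep, stand either side of the opening from the floor to the top of the opening. A 88 mm thick head sits across the top of both jambs, spanning the full outside width of the frame.


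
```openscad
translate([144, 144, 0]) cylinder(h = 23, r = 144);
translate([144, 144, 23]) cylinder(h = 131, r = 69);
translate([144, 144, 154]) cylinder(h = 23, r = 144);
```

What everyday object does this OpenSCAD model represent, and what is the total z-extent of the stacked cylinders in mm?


A spool. The overall height is 177 mm.

Three coaxial cylinders, large–small–large — a spool. Two 23 mm flanges and a 131 mm core give 23 + 131 + 23 = 177 mm.


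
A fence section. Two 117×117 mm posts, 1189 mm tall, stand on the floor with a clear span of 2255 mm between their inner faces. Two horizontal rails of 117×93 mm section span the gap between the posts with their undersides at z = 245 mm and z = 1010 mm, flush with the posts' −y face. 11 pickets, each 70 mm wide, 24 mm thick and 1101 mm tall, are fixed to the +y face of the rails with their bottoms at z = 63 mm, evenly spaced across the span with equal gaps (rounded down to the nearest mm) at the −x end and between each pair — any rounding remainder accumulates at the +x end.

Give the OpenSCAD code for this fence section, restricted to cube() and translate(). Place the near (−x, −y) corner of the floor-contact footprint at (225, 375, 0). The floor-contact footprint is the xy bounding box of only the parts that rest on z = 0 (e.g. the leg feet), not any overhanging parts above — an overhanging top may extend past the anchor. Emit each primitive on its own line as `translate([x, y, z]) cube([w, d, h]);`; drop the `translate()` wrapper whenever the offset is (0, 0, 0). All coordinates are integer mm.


translate([225, 375, 0]) cube([117, 117, 1189]);
translate([2597, 375, 0]) cube([117, 117, 1189]);
translate([342, 375, 245]) cube([2255, 117, 93]);
translate([342, 375, 1010]) cube([2255, 117, 93]);
translate([465, 492, 63]) cube([70, 24, 1101]);
translate([658, 492, 63]) cube([70, 24, 1101]);
translate([851, 492, 63]) cube([70, 24, 1101]);
translate([1044, 492, 63]) cube([70, 24, 1101]);
translate([1237, 492, 63]) cube([70, 24, 1101]);
translate([1430, 492, 63]) cube([70, 24, 1101]);
translate([1623, 492, 63]) cube([70, 24, 1101]);
translate([1816, 492, 63]) cube([70, 24, 1101]);
translate([2009, 492, 63]) cube([70, 24, 1101]);
translate([2202, 492, 63]) cube([70, 24, 1101]);
translate([2395, 492, 63]) cube([70, 24, 1101]);


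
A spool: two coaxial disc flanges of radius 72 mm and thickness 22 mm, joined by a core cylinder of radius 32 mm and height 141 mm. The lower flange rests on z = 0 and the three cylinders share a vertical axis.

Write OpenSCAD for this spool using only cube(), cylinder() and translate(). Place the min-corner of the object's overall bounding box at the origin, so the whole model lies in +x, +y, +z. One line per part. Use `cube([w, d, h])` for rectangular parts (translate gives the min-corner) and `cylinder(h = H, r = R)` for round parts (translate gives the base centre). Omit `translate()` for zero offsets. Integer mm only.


translate([72, 72, 0]) cylinder(h = 22, r = 72);
translate([72, 72, 22]) cylinder(h = 141, r = 32);
translate([72, 72, 163]) cylinder(h = 22, r = 72);


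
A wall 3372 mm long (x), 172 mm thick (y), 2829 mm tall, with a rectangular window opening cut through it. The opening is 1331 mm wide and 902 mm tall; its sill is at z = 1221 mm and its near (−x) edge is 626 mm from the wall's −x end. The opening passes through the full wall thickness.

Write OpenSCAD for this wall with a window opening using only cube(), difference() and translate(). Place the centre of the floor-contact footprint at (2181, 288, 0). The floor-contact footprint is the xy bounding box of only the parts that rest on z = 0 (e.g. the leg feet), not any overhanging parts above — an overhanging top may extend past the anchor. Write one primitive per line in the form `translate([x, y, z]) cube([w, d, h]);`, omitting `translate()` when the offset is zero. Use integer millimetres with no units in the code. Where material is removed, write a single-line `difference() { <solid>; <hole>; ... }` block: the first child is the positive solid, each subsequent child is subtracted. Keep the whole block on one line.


difference() { translate([495, 202, 0]) cube([3372, 172, 2829]); translate([1121, 202, 1221]) cube([1331, 172, 902]); }


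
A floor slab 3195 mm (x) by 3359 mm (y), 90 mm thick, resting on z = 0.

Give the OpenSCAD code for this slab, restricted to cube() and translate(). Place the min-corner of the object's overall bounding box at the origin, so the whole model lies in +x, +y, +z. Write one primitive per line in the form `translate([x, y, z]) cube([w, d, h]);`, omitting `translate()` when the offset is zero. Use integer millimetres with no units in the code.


cube([3195, 3359, 90]);


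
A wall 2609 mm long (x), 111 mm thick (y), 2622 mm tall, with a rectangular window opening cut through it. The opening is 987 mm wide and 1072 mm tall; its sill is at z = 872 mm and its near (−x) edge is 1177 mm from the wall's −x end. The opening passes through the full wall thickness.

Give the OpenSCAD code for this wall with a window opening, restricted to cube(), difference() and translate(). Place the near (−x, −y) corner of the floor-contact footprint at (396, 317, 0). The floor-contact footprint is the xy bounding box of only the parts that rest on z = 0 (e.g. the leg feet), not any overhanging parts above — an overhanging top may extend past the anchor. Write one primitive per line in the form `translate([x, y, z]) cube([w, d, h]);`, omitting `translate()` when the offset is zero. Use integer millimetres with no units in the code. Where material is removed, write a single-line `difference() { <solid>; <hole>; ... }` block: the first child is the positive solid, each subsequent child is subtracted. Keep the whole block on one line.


difference() { translate([396, 317, 0]) cube([2609, 111, 2622]); translate([1573, 317, 872]) cube([987, 111, 1072]); }


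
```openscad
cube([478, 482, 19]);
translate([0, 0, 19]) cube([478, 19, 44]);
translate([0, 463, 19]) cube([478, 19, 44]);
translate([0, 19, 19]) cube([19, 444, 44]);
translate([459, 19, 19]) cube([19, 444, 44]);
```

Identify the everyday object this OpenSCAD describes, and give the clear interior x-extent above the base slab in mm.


An open box. The internal width is 440 mm.

A 478×482 base slab with four walls standing on it — an open box. The base is 478 mm wide and the walls are 19 mm thick, so the internal width is 478 − 2 × 19 = 440 mm.


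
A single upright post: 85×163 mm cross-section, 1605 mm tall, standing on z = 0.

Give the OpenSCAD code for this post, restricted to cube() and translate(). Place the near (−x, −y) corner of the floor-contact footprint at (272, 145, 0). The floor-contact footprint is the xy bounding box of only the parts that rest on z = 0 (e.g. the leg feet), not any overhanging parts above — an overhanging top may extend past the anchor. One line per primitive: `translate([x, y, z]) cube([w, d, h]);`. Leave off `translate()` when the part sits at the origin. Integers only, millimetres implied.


translate([272, 145, 0]) cube([85, 163, 1605]);


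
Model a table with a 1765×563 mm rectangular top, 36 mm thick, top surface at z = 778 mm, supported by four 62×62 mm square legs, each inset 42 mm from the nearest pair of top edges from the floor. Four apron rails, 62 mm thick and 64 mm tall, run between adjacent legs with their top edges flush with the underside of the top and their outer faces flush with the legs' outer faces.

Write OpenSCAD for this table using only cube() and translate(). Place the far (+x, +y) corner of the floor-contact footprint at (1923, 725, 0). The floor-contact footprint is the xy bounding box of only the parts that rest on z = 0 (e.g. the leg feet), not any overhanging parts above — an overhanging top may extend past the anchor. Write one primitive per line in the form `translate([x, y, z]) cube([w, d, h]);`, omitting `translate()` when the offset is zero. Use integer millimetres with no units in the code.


// leg_h = 778 - 36 = 742
// apron z = 742 - 64 = 678
translate([200, 204, 742]) cube([1765, 563, 36]);
translate([242, 246, 0]) cube([62, 62, 742]);
translate([1861, 246, 0]) cube([62, 62, 742]);
translate([242, 663, 0]) cube([62, 62, 742]);
translate([1861, 663, 0]) cube([62, 62, 742]);
translate([304, 246, 678]) cube([1557, 62, 64]);
translate([304, 663, 678]) cube([1557, 62, 64]);
translate([242, 308, 678]) cube([62, 355, 64]);
translate([1861, 308, 678]) cube([62, 355, 64]);


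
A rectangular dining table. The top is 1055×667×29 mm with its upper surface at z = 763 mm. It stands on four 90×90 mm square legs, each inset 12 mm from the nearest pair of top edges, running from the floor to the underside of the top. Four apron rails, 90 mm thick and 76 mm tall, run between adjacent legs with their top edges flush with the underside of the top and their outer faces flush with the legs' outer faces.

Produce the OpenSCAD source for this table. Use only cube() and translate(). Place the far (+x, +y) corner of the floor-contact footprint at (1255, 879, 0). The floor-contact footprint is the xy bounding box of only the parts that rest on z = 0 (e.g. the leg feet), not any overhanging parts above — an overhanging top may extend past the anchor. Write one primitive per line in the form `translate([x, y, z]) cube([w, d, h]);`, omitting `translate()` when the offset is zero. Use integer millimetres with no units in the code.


translate([212, 224, 734]) cube([1055, 667, 29]);
translate([224, 236, 0]) cube([90, 90, 734]);
translate([1165, 236, 0]) cube([90, 90, 734]);
translate([224, 789, 0]) cube([90, 90, 734]);
translate([1165, 789, 0]) cube([90, 90, 734]);
translate([314, 236, 658]) cube([851, 90, 76]);
translate([314, 789, 658]) cube([851, 90, 76]);
translate([224, 326, 658]) cube([90, 463, 76]);
translate([1165, 326, 658]) cube([90, 463, 76]);


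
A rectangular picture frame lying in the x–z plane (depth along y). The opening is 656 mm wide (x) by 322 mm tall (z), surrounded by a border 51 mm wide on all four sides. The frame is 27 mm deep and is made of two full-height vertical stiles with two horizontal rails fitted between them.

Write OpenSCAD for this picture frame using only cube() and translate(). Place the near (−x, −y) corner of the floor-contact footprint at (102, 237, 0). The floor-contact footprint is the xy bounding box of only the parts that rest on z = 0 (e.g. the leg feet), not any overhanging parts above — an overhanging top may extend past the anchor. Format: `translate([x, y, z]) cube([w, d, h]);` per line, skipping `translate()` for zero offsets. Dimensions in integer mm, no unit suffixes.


translate([102, 237, 0]) cube([51, 27, 424]);
translate([809, 237, 0]) cube([51, 27, 424]);
translate([153, 237, 0]) cube([656, 27, 51]);
translate([153, 237, 373]) cube([656, 27, 51]);
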